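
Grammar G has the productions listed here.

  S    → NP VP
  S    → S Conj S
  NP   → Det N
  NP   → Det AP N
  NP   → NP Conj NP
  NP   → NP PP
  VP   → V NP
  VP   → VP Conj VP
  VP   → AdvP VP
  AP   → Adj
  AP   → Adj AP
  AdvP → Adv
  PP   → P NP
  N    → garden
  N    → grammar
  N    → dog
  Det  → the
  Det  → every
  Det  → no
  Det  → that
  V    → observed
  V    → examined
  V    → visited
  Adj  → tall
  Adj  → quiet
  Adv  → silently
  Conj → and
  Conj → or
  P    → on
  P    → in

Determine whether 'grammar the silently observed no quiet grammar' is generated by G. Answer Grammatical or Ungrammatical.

An N word can never sit immediately before a Det word in any string this grammar generates, so the substring 'grammar the' rules out a derivation.

Ungrammatical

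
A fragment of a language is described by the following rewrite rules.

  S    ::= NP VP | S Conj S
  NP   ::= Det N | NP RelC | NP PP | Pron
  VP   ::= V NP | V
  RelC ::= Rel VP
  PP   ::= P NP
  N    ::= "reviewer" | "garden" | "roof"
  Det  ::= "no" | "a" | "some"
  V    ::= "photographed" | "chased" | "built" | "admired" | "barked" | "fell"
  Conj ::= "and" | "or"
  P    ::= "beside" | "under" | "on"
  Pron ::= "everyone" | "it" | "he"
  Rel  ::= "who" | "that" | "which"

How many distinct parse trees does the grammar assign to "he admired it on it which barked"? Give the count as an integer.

2

The two bracketings:
[S [NP [Pron he]] [VP [V admired] [NP [NP [NP [Pron it]] [PP [P on] [NP [Pron it]]]] [RelC [Rel which] [VP [V barked]]]]]]
[S [NP [Pron he]] [VP [V admired] [NP [NP [Pron it]] [PP [P on] [NP [NP [Pron it]] [RelC [Rel which] [VP [V barked]]]]]]]]
The trees differ in how a recursive rule is bracketed over the same span.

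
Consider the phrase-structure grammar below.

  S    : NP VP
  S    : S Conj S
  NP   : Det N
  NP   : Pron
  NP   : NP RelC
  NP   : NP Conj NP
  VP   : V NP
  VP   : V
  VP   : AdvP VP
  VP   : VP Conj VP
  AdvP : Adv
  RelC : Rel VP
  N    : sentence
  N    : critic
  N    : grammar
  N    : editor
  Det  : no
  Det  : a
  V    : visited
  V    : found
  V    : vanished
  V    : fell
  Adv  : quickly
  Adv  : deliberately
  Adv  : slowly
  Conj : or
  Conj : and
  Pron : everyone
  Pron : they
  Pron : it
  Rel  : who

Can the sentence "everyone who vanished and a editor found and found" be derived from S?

[S [NP [NP [NP [Pron everyone]] [RelC [Rel who] [VP [V vanished]]]] [Conj and] [NP [Det a] [N editor]]] [VP [VP [V found]] [Conj and] [VP [V found]]]]
Every word is introduced by a lexical rule and the phrasal rules combine the resulting categories into a single S.

Grammatical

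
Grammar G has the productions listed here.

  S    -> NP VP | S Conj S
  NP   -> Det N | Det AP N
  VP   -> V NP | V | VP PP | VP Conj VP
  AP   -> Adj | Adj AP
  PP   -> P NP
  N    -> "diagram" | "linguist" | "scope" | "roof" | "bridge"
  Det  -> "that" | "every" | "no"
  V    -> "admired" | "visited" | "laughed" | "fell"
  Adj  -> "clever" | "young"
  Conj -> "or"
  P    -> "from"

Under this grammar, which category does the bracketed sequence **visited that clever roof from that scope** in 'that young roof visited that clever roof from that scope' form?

S
  NP
    Det: that
    AP
      Adj: young
    N: roof
  VP
    VP
      V: visited
      NP
        Det: that
        AP
          Adj: clever
        N: roof
    PP
      P: from
      NP
        Det: that
        N: scope
The span 'visited that clever roof from that scope' is the VP node built by VP → VP PP.

VP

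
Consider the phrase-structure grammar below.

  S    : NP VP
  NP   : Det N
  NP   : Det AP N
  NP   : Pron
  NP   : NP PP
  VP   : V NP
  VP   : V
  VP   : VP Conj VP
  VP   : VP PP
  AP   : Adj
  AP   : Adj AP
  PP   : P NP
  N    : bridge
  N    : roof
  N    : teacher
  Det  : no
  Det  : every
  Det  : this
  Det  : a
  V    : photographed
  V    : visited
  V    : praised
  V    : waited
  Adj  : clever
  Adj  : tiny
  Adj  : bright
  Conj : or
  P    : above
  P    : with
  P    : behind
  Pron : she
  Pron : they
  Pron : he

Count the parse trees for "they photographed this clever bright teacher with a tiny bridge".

2

The two bracketings:
[S [NP [Pron they]] [VP [V photographed] [NP [NP [Det this] [AP [Adj clever] [AP [Adj bright]]] [N teacher]] [PP [P with] [NP [Det a] [AP [Adj tiny]] [N bridge]]]]]]
[S [NP [Pron they]] [VP [VP [V photographed] [NP [Det this] [AP [Adj clever] [AP [Adj bright]]] [N teacher]]] [PP [P with] [NP [Det a] [AP [Adj tiny]] [N bridge]]]]]
The difference turns on whether NP → NP PP is used at the relevant span, versus an alternative expansion of NP.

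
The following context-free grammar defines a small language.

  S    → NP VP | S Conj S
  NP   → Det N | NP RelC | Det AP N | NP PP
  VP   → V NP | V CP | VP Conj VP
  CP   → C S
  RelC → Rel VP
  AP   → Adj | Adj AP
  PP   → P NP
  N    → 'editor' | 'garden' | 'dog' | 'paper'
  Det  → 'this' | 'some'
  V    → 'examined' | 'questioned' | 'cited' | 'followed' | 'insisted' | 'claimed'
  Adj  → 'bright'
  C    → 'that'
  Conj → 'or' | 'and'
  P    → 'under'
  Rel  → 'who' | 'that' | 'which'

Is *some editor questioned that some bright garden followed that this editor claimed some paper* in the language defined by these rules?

[S [NP [Det some] [N editor]] [VP [V questioned] [CP [C that] [S [NP [Det some] [AP [Adj bright]] [N garden]] [VP [V followed] [CP [C that] [S [NP [Det this] [N editor]] [VP [V claimed] [NP [Det some] [N paper]]]]]]]]]]
Every word is introduced by a lexical rule and the phrasal rules combine the resulting categories into a single S.

Grammatical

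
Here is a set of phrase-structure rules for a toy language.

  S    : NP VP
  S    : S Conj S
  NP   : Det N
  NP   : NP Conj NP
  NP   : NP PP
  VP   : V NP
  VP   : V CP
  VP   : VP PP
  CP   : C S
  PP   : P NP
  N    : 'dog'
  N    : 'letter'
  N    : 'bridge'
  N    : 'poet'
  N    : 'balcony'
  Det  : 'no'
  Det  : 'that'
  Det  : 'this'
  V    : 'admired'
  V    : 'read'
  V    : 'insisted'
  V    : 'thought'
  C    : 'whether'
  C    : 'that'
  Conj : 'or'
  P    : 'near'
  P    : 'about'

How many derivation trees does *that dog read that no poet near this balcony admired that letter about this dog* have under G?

3

Two of the 3 distinct bracketings:
[S [NP [Det that] [N dog]] [VP [V read] [CP [C that] [S [NP [NP [Det no] [N poet]] [PP [P near] [NP [Det this] [N balcony]]]] [VP [V admired] [NP [NP [Det that] [N letter]] [PP [P about] [NP [Det this] [N dog]]]]]]]]]
[S [NP [Det that] [N dog]] [VP [V read] [CP [C that] [S [NP [NP [Det no] [N poet]] [PP [P near] [NP [Det this] [N balcony]]]] [VP [VP [V admired] [NP [Det that] [N letter]]] [PP [P about] [NP [Det this] [N dog]]]]]]]]
The difference turns on whether VP → VP PP is used at the relevant span, versus an alternative expansion of VP.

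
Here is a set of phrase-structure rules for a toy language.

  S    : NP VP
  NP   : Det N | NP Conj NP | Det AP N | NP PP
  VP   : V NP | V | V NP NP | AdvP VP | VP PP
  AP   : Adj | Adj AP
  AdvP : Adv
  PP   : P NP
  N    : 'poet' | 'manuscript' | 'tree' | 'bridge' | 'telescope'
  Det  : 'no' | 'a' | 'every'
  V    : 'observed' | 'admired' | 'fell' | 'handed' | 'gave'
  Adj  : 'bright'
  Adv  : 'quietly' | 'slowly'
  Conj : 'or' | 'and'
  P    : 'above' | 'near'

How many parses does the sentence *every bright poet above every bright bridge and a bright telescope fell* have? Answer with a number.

The two bracketings:
[S [NP [NP [NP [Det every] [AP [Adj bright]] [N poet]] [PP [P above] [NP [Det every] [AP [Adj bright]] [N bridge]]]] [Conj and] [NP [Det a] [AP [Adj bright]] [N telescope]]] [VP [V fell]]]
[S [NP [NP [Det every] [AP [Adj bright]] [N poet]] [PP [P above] [NP [NP [Det every] [AP [Adj bright]] [N bridge]] [Conj and] [NP [Det a] [AP [Adj bright]] [N telescope]]]]] [VP [V fell]]]
The trees differ in how a recursive rule is bracketed over the same span.

2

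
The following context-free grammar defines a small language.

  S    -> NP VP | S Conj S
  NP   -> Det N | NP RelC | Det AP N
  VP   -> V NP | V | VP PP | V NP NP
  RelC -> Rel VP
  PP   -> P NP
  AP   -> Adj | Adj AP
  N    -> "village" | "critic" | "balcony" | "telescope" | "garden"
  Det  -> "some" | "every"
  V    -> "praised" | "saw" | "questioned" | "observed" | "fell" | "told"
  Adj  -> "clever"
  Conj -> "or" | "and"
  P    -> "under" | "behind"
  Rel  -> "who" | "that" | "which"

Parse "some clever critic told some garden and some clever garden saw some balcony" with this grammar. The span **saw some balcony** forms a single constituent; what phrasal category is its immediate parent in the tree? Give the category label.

S

S
  S
    NP
      Det: some
      AP
        Adj: clever
      N: critic
    VP
      V: told
      NP
        Det: some
        N: garden
  Conj: and
  S
    NP
      Det: some
      AP
        Adj: clever
      N: garden
    VP
      V: saw
      NP
        Det: some
        N: balcony
The span 'saw some balcony' is the VP node built by VP → V NP.
Its mother is the S built by S → NP VP.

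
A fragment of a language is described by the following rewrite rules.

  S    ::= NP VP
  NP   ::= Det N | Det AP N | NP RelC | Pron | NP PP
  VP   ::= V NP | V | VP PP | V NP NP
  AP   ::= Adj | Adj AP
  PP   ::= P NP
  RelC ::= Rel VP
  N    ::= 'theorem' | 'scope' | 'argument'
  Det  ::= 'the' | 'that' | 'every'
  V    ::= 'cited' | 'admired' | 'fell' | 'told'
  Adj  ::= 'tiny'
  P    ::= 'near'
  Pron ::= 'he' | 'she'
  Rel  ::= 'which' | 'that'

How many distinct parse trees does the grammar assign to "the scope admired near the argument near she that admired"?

Two of the 3 distinct bracketings:
[S [NP [Det the] [N scope]] [VP [VP [V admired]] [PP [P near] [NP [NP [NP [Det the] [N argument]] [PP [P near] [NP [Pron she]]]] [RelC [Rel that] [VP [V admired]]]]]]]
[S [NP [Det the] [N scope]] [VP [VP [V admired]] [PP [P near] [NP [NP [Det the] [N argument]] [PP [P near] [NP [NP [Pron she]] [RelC [Rel that] [VP [V admired]]]]]]]]]
The trees differ in how a recursive rule is bracketed over the same span.

3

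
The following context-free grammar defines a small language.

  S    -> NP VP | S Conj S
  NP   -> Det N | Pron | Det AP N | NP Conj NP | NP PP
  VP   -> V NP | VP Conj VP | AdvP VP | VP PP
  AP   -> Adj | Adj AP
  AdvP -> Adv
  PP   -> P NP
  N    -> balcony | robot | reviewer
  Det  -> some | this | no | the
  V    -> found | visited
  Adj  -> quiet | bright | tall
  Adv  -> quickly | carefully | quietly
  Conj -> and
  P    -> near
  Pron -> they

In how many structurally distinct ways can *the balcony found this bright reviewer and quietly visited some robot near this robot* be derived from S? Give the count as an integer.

Two of the 4 distinct bracketings:
[S [NP [Det the] [N balcony]] [VP [VP [V found] [NP [Det this] [AP [Adj bright]] [N reviewer]]] [Conj and] [VP [AdvP [Adv quietly]] [VP [V visited] [NP [NP [Det some] [N robot]] [PP [P near] [NP [Det this] [N robot]]]]]]]]
[S [NP [Det the] [N balcony]] [VP [VP [V found] [NP [Det this] [AP [Adj bright]] [N reviewer]]] [Conj and] [VP [AdvP [Adv quietly]] [VP [VP [V visited] [NP [Det some] [N robot]]] [PP [P near] [NP [Det this] [N robot]]]]]]]
The difference turns on whether NP → NP PP is used at the relevant span, versus an alternative expansion of NP.

4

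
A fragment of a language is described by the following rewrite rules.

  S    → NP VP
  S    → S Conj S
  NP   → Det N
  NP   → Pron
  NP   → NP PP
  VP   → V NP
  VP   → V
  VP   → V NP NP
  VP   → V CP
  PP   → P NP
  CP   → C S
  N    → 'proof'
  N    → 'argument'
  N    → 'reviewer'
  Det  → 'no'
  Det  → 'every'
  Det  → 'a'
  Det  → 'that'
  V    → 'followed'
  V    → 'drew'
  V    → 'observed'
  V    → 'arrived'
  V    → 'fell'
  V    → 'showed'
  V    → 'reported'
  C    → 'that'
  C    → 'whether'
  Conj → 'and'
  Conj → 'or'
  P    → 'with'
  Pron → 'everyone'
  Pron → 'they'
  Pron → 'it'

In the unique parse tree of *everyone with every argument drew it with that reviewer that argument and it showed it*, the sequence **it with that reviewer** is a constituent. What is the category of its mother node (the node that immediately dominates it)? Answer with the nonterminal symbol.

VP

[S [S [NP [NP [Pron everyone]] [PP [P with] [NP [Det every] [N argument]]]] [VP [V drew] [NP [NP [Pron it]] [PP [P with] [NP [Det that] [N reviewer]]]] [NP [Det that] [N argument]]]] [Conj and] [S [NP [Pron it]] [VP [V showed] [NP [Pron it]]]]]
The span 'it with that reviewer' is the NP node built by NP → NP PP.
Its mother is the VP built by VP → V NP NP.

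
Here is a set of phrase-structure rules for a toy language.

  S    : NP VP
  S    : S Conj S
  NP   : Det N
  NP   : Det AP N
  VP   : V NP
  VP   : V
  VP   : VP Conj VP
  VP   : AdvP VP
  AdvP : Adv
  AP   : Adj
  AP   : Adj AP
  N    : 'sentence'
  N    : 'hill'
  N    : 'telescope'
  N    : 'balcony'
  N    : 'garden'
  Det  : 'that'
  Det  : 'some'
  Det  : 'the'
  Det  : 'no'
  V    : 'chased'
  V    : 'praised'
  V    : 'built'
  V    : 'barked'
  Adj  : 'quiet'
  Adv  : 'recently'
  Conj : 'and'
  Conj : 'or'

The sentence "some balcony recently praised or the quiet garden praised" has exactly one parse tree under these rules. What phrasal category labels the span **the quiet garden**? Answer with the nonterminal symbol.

[S [S [NP [Det some] [N balcony]] [VP [AdvP [Adv recently]] [VP [V praised]]]] [Conj or] [S [NP [Det the] [AP [Adj quiet]] [N garden]] [VP [V praised]]]]
The span 'the quiet garden' is the NP node built by NP → Det AP N.

NP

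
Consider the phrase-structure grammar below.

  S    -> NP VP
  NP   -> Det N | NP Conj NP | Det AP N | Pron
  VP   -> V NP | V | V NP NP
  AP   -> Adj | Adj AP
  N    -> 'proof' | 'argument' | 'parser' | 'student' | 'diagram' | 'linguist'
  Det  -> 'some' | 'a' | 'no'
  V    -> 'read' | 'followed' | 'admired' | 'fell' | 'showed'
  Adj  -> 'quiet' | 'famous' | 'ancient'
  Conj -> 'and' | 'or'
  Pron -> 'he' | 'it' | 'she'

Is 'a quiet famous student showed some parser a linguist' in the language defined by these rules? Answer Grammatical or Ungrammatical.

Grammatical

S
  NP
    Det: a
    AP
      Adj: quiet
      AP
        Adj: famous
    N: student
  VP
    V: showed
    NP
      Det: some
      N: parser
    NP
      Det: a
      N: linguist
Every word is introduced by a lexical rule and the phrasal rules combine the resulting categories into a single S.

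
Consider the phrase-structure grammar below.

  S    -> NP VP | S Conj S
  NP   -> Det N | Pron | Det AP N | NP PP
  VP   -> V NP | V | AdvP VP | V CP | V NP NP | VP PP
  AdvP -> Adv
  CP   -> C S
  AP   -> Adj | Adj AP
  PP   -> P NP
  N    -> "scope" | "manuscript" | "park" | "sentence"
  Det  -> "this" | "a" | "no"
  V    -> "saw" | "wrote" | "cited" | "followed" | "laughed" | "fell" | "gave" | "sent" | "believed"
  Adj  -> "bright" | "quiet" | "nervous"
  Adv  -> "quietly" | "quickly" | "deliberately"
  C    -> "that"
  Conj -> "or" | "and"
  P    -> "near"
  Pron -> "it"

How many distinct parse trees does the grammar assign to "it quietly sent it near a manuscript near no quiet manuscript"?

Two of the 9 distinct bracketings:
[S [NP [Pron it]] [VP [AdvP [Adv quietly]] [VP [V sent] [NP [NP [Pron it]] [PP [P near] [NP [NP [Det a] [N manuscript]] [PP [P near] [NP [Det no] [AP [Adj quiet]] [N manuscript]]]]]]]]]
[S [NP [Pron it]] [VP [AdvP [Adv quietly]] [VP [V sent] [NP [NP [NP [Pron it]] [PP [P near] [NP [Det a] [N manuscript]]]] [PP [P near] [NP [Det no] [AP [Adj quiet]] [N manuscript]]]]]]]
The trees differ in how a recursive rule is bracketed over the same span.

9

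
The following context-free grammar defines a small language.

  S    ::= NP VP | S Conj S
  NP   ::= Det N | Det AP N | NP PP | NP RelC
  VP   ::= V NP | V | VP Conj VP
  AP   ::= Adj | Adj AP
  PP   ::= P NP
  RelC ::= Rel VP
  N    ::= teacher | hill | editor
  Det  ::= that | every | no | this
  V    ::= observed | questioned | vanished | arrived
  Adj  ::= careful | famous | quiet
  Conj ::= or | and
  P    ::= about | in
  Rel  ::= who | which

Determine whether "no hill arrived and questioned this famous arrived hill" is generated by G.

An Adj word can never sit immediately before a V word in any string this grammar generates, so the substring 'famous arrived' rules out a derivation.

Ungrammatical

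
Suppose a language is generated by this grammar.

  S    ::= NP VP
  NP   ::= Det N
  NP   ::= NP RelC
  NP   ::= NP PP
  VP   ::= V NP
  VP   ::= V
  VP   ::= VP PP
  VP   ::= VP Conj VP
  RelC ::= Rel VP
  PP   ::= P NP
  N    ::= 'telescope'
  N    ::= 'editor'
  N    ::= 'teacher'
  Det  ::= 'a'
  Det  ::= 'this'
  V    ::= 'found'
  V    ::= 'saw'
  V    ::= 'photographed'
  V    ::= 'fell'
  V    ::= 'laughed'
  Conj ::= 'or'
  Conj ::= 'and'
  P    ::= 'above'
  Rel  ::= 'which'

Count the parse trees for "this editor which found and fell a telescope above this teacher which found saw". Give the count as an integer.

Two of the 9 distinct bracketings:
[S [NP [NP [Det this] [N editor]] [RelC [Rel which] [VP [VP [VP [V found]] [Conj and] [VP [V fell] [NP [Det a] [N telescope]]]] [PP [P above] [NP [NP [Det this] [N teacher]] [RelC [Rel which] [VP [V found]]]]]]]] [VP [V saw]]]
[S [NP [NP [Det this] [N editor]] [RelC [Rel which] [VP [VP [V found]] [Conj and] [VP [V fell] [NP [NP [NP [Det a] [N telescope]] [PP [P above] [NP [Det this] [N teacher]]]] [RelC [Rel which] [VP [V found]]]]]]]] [VP [V saw]]]
The difference turns on whether NP → NP PP is used at the relevant span, versus an alternative expansion of NP.

9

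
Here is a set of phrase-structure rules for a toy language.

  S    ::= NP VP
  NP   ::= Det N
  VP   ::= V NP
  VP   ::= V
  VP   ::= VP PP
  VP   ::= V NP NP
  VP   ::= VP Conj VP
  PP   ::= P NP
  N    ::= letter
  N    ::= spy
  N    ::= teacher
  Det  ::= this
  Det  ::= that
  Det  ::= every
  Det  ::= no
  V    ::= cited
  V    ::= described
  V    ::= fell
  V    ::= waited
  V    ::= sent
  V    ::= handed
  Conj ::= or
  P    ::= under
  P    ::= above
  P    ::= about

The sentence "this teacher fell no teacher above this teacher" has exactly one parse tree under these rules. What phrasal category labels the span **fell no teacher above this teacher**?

S
  NP
    Det: this
    N: teacher
  VP
    VP
      V: fell
      NP
        Det: no
        N: teacher
    PP
      P: above
      NP
        Det: this
        N: teacher
The span 'fell no teacher above this teacher' is the VP node built by VP → VP PP.

VP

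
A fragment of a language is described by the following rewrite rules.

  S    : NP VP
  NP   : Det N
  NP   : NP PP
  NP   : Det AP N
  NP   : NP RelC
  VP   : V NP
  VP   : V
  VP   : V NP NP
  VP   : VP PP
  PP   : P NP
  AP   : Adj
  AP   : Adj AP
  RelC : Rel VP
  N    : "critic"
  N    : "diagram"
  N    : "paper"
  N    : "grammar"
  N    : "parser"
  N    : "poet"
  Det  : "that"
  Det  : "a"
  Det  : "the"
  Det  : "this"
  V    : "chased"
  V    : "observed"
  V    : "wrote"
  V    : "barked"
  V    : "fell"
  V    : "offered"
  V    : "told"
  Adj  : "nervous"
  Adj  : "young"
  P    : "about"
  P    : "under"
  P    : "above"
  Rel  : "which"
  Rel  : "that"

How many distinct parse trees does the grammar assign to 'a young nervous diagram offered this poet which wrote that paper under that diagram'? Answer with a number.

6

Two of the 6 distinct bracketings:
[S [NP [Det a] [AP [Adj young] [AP [Adj nervous]]] [N diagram]] [VP [V offered] [NP [NP [NP [Det this] [N poet]] [RelC [Rel which] [VP [V wrote] [NP [Det that] [N paper]]]]] [PP [P under] [NP [Det that] [N diagram]]]]]]
[S [NP [Det a] [AP [Adj young] [AP [Adj nervous]]] [N diagram]] [VP [V offered] [NP [NP [Det this] [N poet]] [RelC [Rel which] [VP [V wrote] [NP [NP [Det that] [N paper]] [PP [P under] [NP [Det that] [N diagram]]]]]]]]]
The trees differ in how a recursive rule is bracketed over the same span.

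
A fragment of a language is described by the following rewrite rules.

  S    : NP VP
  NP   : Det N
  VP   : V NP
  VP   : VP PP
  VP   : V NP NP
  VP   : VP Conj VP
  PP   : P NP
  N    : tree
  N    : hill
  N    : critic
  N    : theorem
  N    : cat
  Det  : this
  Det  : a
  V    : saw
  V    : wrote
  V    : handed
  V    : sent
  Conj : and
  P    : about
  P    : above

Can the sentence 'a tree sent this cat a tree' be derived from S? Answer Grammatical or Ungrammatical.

Grammatical

S
  NP
    Det: a
    N: tree
  VP
    V: sent
    NP
      Det: this
      N: cat
    NP
      Det: a
      N: tree
Each bracket corresponds to one application of a listed rule, so the string is derivable from S.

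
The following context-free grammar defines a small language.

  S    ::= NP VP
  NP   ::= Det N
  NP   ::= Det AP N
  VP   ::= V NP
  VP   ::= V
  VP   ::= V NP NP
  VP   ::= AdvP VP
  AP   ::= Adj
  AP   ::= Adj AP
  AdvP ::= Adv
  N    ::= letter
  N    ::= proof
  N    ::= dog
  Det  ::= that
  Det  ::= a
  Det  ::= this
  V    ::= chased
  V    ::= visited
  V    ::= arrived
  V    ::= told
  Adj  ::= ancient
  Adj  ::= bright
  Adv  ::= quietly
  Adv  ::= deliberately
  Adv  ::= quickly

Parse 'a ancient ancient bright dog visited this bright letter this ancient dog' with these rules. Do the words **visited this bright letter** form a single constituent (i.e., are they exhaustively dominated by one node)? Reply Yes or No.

No

[S [NP [Det a] [AP [Adj ancient] [AP [Adj ancient] [AP [Adj bright]]]] [N dog]] [VP [V visited] [NP [Det this] [AP [Adj bright]] [N letter]] [NP [Det this] [AP [Adj ancient]] [N dog]]]]
The smallest constituent containing 'visited this bright letter' is the VP spanning 'visited this bright letter this ancient dog'; no single node in the tree dominates exactly the given words.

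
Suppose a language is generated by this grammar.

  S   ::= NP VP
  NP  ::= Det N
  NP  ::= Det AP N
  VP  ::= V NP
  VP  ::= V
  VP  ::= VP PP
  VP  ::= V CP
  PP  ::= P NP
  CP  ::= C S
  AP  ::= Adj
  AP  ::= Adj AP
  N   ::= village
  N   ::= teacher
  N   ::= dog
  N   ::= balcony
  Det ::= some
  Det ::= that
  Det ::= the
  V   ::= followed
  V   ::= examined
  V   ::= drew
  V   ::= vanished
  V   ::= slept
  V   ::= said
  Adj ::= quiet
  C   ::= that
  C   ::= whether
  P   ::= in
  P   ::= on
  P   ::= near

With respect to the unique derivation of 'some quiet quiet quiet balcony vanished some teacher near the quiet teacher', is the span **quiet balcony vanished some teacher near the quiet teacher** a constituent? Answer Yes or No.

No

[S [NP [Det some] [AP [Adj quiet] [AP [Adj quiet] [AP [Adj quiet]]]] [N balcony]] [VP [VP [V vanished] [NP [Det some] [N teacher]]] [PP [P near] [NP [Det the] [AP [Adj quiet]] [N teacher]]]]]
The smallest constituent containing 'quiet balcony vanished some teacher near the quiet teacher' is the S spanning 'some quiet quiet quiet balcony vanished some teacher near the quiet teacher'; no single node in the tree dominates exactly the given words.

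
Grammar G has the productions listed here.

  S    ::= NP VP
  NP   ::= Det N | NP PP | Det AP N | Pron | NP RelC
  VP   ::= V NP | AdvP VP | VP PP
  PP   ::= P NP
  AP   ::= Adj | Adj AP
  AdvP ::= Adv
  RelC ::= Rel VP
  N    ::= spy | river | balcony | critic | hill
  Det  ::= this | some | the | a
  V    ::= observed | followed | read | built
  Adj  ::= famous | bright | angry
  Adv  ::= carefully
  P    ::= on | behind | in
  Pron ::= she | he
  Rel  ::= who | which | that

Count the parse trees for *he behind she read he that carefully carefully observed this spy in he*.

6

Two of the 6 distinct bracketings:
[S [NP [NP [Pron he]] [PP [P behind] [NP [Pron she]]]] [VP [V read] [NP [NP [NP [Pron he]] [RelC [Rel that] [VP [AdvP [Adv carefully]] [VP [AdvP [Adv carefully]] [VP [V observed] [NP [Det this] [N spy]]]]]]] [PP [P in] [NP [Pron he]]]]]]
[S [NP [NP [Pron he]] [PP [P behind] [NP [Pron she]]]] [VP [V read] [NP [NP [Pron he]] [RelC [Rel that] [VP [AdvP [Adv carefully]] [VP [AdvP [Adv carefully]] [VP [V observed] [NP [NP [Det this] [N spy]] [PP [P in] [NP [Pron he]]]]]]]]]]]
The trees differ in how a recursive rule is bracketed over the same span.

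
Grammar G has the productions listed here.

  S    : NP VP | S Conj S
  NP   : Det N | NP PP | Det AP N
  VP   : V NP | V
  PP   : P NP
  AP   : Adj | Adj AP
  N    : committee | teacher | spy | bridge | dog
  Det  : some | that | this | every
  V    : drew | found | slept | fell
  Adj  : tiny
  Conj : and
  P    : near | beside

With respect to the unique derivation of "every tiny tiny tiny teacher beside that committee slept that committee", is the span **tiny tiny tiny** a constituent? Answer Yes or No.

Yes

[S [NP [NP [Det every] [AP [Adj tiny] [AP [Adj tiny] [AP [Adj tiny]]]] [N teacher]] [PP [P beside] [NP [Det that] [N committee]]]] [VP [V slept] [NP [Det that] [N committee]]]]
The words 'tiny tiny tiny' are exhaustively dominated by a single AP node (built by AP → Adj AP), so they form a constituent.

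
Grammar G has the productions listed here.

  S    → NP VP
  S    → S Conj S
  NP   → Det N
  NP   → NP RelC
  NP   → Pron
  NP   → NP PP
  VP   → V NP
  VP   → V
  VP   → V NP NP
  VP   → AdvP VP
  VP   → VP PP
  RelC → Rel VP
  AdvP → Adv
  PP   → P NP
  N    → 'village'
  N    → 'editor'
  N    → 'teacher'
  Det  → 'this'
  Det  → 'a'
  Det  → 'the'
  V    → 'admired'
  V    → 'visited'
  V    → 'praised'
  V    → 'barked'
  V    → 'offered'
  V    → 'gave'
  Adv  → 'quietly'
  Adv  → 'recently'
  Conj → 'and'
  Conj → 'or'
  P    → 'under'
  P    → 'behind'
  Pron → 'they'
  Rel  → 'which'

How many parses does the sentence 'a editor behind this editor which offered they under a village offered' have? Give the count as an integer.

7

Two of the 7 distinct bracketings:
[S [NP [NP [NP [Det a] [N editor]] [PP [P behind] [NP [Det this] [N editor]]]] [RelC [Rel which] [VP [V offered] [NP [NP [Pron they]] [PP [P under] [NP [Det a] [N village]]]]]]] [VP [V offered]]]
[S [NP [NP [NP [Det a] [N editor]] [PP [P behind] [NP [Det this] [N editor]]]] [RelC [Rel which] [VP [VP [V offered] [NP [Pron they]]] [PP [P under] [NP [Det a] [N village]]]]]] [VP [V offered]]]
The difference turns on whether VP → VP PP is used at the relevant span, versus an alternative expansion of VP.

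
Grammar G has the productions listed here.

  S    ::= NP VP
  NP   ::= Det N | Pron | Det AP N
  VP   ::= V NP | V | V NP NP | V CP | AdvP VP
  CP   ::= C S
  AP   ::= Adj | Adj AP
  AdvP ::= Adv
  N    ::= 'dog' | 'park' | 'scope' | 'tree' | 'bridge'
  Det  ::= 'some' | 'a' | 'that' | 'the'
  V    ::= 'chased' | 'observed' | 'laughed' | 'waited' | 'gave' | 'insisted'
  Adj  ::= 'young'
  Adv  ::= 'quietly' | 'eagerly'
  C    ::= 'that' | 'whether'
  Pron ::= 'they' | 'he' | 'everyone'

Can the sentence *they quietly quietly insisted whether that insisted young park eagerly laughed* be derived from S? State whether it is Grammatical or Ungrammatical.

A C/Det word can never sit immediately before a V word in any string this grammar generates, so the substring 'that insisted' rules out a derivation.

Ungrammatical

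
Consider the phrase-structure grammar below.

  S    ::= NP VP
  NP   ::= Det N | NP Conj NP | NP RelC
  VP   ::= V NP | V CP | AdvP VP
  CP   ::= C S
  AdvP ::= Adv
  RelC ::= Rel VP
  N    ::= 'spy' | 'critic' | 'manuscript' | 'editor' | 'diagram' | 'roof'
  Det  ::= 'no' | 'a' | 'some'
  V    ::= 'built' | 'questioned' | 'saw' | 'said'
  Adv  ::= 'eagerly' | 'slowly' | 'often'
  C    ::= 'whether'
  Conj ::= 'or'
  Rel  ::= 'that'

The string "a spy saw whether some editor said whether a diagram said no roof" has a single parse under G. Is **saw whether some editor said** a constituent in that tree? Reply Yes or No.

[S [NP [Det a] [N spy]] [VP [V saw] [CP [C whether] [S [NP [Det some] [N editor]] [VP [V said] [CP [C whether] [S [NP [Det a] [N diagram]] [VP [V said] [NP [Det no] [N roof]]]]]]]]]]
The smallest constituent containing 'saw whether some editor said' is the VP spanning 'saw whether some editor said whether a diagram said no roof'; no single node in the tree dominates exactly the given words.

No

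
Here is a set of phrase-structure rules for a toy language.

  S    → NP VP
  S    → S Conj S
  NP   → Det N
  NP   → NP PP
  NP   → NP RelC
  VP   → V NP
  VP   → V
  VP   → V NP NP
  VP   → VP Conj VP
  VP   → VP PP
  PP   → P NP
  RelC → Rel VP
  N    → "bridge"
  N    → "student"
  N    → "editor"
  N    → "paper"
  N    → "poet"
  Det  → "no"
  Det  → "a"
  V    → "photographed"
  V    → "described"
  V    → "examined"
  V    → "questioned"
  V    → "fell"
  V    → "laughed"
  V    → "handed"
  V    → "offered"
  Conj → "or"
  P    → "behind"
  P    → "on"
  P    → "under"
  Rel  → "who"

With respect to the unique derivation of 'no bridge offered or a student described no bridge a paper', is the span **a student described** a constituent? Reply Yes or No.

No

[S [S [NP [Det no] [N bridge]] [VP [V offered]]] [Conj or] [S [NP [Det a] [N student]] [VP [V described] [NP [Det no] [N bridge]] [NP [Det a] [N paper]]]]]
The smallest constituent containing 'a student described' is the S spanning 'a student described no bridge a paper'; no single node in the tree dominates exactly the given words.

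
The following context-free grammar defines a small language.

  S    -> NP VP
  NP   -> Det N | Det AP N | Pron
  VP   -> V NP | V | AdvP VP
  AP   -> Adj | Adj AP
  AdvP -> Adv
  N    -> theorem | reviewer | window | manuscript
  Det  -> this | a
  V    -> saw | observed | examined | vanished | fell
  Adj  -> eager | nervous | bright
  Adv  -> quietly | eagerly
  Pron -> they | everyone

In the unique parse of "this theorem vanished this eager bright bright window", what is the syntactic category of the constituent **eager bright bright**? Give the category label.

S
  NP
    Det: this
    N: theorem
  VP
    V: vanished
    NP
      Det: this
      AP
        Adj: eager
        AP
          Adj: bright
          AP
            Adj: bright
      N: window
The span 'eager bright bright' is the AP node built by AP → Adj AP.

AP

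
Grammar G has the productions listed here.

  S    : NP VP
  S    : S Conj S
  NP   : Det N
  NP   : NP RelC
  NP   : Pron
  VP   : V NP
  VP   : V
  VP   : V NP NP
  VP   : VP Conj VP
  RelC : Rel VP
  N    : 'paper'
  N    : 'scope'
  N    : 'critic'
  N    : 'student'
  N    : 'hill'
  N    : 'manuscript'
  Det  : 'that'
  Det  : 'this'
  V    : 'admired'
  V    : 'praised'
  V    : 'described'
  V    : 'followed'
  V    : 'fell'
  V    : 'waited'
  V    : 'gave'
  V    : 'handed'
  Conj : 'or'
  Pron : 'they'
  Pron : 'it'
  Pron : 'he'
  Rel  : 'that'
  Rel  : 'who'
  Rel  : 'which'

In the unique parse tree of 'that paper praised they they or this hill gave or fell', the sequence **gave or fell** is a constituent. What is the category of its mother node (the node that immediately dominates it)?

S

S
  S
    NP
      Det: that
      N: paper
    VP
      V: praised
      NP
        Pron: they
      NP
        Pron: they
  Conj: or
  S
    NP
      Det: this
      N: hill
    VP
      VP
        V: gave
      Conj: or
      VP
        V: fell
The span 'gave or fell' is the VP node built by VP → VP Conj VP.
Its mother is the S built by S → NP VP.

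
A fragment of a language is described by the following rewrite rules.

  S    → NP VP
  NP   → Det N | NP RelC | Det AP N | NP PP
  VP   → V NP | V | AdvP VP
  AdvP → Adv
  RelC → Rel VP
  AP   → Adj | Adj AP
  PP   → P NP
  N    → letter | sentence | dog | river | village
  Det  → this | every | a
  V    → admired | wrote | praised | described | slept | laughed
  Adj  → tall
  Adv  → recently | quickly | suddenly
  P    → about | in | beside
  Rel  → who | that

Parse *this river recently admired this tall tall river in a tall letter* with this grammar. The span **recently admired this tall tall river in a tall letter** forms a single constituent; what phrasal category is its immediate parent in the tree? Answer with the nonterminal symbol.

S

S
  NP
    Det: this
    N: river
  VP
    AdvP
      Adv: recently
    VP
      V: admired
      NP
        NP
          Det: this
          AP
            Adj: tall
            AP
              Adj: tall
          N: river
        PP
          P: in
          NP
            Det: a
            AP
              Adj: tall
            N: letter
The span 'recently admired this tall tall river in a tall letter' is the VP node built by VP → AdvP VP.
Its mother is the S built by S → NP VP.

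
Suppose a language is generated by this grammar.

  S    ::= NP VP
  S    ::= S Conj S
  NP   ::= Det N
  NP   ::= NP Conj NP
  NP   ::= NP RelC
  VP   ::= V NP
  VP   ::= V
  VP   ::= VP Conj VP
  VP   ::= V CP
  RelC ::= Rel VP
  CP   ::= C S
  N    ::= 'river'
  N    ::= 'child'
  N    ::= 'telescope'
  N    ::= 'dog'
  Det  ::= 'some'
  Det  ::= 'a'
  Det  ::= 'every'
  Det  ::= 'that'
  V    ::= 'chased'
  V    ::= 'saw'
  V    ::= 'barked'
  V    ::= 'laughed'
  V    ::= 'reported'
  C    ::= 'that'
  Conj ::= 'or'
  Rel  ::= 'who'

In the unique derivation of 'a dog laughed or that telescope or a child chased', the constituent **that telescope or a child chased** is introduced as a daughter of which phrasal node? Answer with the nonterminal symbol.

S
  S
    NP
      Det: a
      N: dog
    VP
      V: laughed
  Conj: or
  S
    NP
      NP
        Det: that
        N: telescope
      Conj: or
      NP
        Det: a
        N: child
    VP
      V: chased
The span 'that telescope or a child chased' is the S node built by S → NP VP.
Its mother is the S built by S → S Conj S.

S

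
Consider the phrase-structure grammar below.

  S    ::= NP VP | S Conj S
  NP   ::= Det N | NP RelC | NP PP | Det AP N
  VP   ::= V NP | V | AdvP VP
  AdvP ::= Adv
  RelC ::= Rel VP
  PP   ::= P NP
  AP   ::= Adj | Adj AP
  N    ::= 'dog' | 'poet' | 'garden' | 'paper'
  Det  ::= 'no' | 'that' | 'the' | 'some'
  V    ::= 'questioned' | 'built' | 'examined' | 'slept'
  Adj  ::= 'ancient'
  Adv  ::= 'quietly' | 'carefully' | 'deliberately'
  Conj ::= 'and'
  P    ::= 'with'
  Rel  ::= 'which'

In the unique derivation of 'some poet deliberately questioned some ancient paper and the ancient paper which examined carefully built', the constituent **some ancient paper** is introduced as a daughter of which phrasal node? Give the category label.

[S [S [NP [Det some] [N poet]] [VP [AdvP [Adv deliberately]] [VP [V questioned] [NP [Det some] [AP [Adj ancient]] [N paper]]]]] [Conj and] [S [NP [NP [Det the] [AP [Adj ancient]] [N paper]] [RelC [Rel which] [VP [V examined]]]] [VP [AdvP [Adv carefully]] [VP [V built]]]]]
The span 'some ancient paper' is the NP node built by NP → Det AP N.
Its mother is the VP built by VP → V NP.

VP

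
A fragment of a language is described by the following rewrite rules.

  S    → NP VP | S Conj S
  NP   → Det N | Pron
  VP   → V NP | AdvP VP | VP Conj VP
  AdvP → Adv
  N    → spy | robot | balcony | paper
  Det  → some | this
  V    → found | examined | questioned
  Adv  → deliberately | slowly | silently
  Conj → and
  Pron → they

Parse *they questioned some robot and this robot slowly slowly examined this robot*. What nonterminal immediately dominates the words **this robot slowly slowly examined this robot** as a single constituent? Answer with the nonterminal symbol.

S

S
  S
    NP
      Pron: they
    VP
      V: questioned
      NP
        Det: some
        N: robot
  Conj: and
  S
    NP
      Det: this
      N: robot
    VP
      AdvP
        Adv: slowly
      VP
        AdvP
          Adv: slowly
        VP
          V: examined
          NP
            Det: this
            N: robot
The span 'this robot slowly slowly examined this robot' is the S node built by S → NP VP.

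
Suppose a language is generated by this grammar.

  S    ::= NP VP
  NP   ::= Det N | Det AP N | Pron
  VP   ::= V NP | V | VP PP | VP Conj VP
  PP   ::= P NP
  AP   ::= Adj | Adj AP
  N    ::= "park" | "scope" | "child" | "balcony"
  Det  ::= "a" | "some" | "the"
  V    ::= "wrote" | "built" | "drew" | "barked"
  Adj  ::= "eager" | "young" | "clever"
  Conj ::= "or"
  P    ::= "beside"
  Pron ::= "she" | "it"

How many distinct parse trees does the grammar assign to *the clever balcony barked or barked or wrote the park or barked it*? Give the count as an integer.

Two of the 5 distinct bracketings:
[S [NP [Det the] [AP [Adj clever]] [N balcony]] [VP [VP [V barked]] [Conj or] [VP [VP [V barked]] [Conj or] [VP [VP [V wrote] [NP [Det the] [N park]]] [Conj or] [VP [V barked] [NP [Pron it]]]]]]]
[S [NP [Det the] [AP [Adj clever]] [N balcony]] [VP [VP [V barked]] [Conj or] [VP [VP [VP [V barked]] [Conj or] [VP [V wrote] [NP [Det the] [N park]]]] [Conj or] [VP [V barked] [NP [Pron it]]]]]]
The trees differ in how a recursive rule is bracketed over the same span.

5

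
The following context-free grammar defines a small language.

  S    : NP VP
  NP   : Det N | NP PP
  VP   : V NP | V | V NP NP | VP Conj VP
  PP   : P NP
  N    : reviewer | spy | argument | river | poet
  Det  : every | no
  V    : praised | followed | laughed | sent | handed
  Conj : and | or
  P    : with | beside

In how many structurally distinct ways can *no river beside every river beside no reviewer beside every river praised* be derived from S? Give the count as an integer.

5

Two of the 5 distinct bracketings:
[S [NP [NP [Det no] [N river]] [PP [P beside] [NP [NP [Det every] [N river]] [PP [P beside] [NP [NP [Det no] [N reviewer]] [PP [P beside] [NP [Det every] [N river]]]]]]]] [VP [V praised]]]
[S [NP [NP [Det no] [N river]] [PP [P beside] [NP [NP [NP [Det every] [N river]] [PP [P beside] [NP [Det no] [N reviewer]]]] [PP [P beside] [NP [Det every] [N river]]]]]] [VP [V praised]]]
The trees differ in how a recursive rule is bracketed over the same span.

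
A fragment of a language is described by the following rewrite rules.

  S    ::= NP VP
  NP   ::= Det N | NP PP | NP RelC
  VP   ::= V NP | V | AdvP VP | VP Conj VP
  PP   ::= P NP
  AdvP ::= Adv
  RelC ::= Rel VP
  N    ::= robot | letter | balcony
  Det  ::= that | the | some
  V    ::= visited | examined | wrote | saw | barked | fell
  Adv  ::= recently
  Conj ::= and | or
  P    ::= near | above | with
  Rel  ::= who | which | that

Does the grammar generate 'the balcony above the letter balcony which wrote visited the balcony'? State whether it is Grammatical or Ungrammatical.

Ungrammatical

An N word can never sit immediately before an N word in any string this grammar generates, so the substring 'letter balcony' rules out a derivation.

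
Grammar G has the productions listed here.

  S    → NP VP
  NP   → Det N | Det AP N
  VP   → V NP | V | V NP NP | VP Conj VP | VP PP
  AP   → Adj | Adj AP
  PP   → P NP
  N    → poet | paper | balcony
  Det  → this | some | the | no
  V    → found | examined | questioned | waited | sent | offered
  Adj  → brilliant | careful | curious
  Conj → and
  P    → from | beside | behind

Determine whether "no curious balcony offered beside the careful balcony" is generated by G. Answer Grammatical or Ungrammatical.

[S [NP [Det no] [AP [Adj curious]] [N balcony]] [VP [VP [V offered]] [PP [P beside] [NP [Det the] [AP [Adj careful]] [N balcony]]]]]
The bracketing above is licensed at every node by one of the given productions, with S at the root.

Grammatical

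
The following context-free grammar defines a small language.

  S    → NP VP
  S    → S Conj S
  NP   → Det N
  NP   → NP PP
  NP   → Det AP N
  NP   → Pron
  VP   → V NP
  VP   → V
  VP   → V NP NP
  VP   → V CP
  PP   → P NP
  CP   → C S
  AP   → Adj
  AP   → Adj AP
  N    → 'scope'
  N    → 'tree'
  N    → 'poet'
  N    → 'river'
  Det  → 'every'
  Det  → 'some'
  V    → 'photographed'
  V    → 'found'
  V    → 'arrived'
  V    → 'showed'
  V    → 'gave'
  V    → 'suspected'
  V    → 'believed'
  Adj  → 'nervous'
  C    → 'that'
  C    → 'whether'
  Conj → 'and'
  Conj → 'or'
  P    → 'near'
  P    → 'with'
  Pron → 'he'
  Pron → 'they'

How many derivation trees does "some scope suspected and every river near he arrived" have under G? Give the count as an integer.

1

[S [S [NP [Det some] [N scope]] [VP [V suspected]]] [Conj and] [S [NP [NP [Det every] [N river]] [PP [P near] [NP [Pron he]]]] [VP [V arrived]]]]
No rule offers an alternative attachment or grouping for any span, so this is the only derivation.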